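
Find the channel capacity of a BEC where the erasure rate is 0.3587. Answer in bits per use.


C = 1 - epsilon = 1 - 0.3587 = 0.6413

0.6413 bits


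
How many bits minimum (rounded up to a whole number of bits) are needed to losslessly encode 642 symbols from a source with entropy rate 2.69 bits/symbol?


Minimum bits >= n * H = 642 * 2.69 = 1726.98, rounded up to a whole number of bits = 1727

1727 bits


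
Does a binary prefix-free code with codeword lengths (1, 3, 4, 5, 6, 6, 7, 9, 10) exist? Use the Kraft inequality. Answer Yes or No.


Kraft sum = sum(2^(-l_i)) = 0.7607, need <= 1. Result: satisfied (a binary prefix-free code with these lengths exists)

Yes


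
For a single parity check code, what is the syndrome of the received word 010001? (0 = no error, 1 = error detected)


Syndrome = XOR of all bits = 0 XOR 1 XOR 0 XOR 0 XOR 0 XOR 1 = 0

0


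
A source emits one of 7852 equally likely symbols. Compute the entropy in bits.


H = log2(n) = log2(7852) = 12.9388

12.9388 bits


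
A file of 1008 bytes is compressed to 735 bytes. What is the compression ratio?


Ratio = original / compressed = 1008 / 735 = 1.3714

1.3714


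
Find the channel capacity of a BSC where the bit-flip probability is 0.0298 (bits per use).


H(p) = -p*log2(p) - (1-p)*log2(1-p) = -0.0298*log2(0.0298) - 0.9702*log2(0.9702) = 0.151043 + 0.042345 = 0.1934. C = 1 - H(p) = 1 - 0.1934 = 0.8066

0.8066 bits


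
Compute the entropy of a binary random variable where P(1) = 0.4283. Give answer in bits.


H = -p*log2(p) - (1-p)*log2(1-p). -0.4283*log2(0.4283) = 0.523942; -0.5717*log2(0.5717) = 0.461173. H = 0.523942 + 0.461173 = 0.9851

0.9851 bits


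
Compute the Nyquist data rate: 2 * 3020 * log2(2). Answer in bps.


Rate = 2 * B * log2(M) = 2 * 3020 * 1.0 = 6040.0

6040.0 bps


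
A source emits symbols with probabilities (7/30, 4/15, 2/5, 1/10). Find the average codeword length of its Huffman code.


Huffman construction (repeatedly merge the two least-probable nodes; each merge adds 1 bit to every symbol beneath it): 1/10 + 7/30 = 1/3; 4/15 + 1/3 = 3/5; 2/5 + 3/5 = 1. Resulting codeword lengths (in the order the probabilities were given): (3, 2, 1, 3). L_avg = sum(p_i * l_i) = 7/30*3 + 4/15*2 + 2/5*1 + 1/10*3 = 29/15 = 1.9333

1.9333 bits


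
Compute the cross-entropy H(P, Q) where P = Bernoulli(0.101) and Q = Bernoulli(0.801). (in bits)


H(P,Q) = -p*log2(q) - (1-p)*log2(1-q). -0.101*log2(0.801) = 0.032333; -0.899*log2(0.199) = 2.093915. H(P,Q) = 0.032333 + 2.093915 = 2.1262

2.1262 bits


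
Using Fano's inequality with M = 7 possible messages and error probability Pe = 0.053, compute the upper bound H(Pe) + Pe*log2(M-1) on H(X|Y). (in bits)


H(Pe) = -Pe*log2(Pe) - (1-Pe)*log2(1-Pe) = -0.053*log2(0.053) - 0.947*log2(0.947) = 0.224607 + 0.074400 = 0.299. Pe*log2(M-1) = 0.053*log2(6) = 0.137003. Bound = H(Pe) + Pe*log2(M-1) = 0.224607 + 0.074400 + 0.137003 = 0.436

0.436 bits


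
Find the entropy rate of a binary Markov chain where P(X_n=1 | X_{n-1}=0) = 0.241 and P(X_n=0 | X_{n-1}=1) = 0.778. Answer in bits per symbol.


Stationary distribution: pi_0 = p10/(p01+p10) = 0.7635, pi_1 = 0.2365. Entropy rate H' = pi_0*H(p01) + pi_1*H(p10) = 0.7635*0.7967 + 0.2365*0.7638 = 0.7889

0.7889 bits/symbol


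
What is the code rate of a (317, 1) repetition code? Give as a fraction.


Rate = k/n = 1/317

1/317


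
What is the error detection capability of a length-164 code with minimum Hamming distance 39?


Detection capability = d_min - 1 = 39 - 1 = 38

38 errors


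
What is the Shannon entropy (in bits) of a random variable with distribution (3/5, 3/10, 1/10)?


H = -sum(p_i * log2(p_i)). Terms: -(3/5)*log2(3/5) = 0.442179; -(3/10)*log2(3/10) = 0.521090; -(1/10)*log2(1/10) = 0.332193. H = 0.442179 + 0.521090 + 0.332193 = 1.2955

1.2955 bits


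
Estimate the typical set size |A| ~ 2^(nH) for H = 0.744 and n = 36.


log2|A_typical| = nH = 36 * 0.744 = 26.784, so |A_typical| ~ 2^26.784 = 1.156e+08

1.156e+08


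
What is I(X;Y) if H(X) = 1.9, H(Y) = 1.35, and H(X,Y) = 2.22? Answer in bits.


I(X;Y) = H(X) + H(Y) - H(X,Y) = 1.9 + 1.35 - 2.22 = 1.03

1.03 bits


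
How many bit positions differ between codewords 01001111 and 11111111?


Count differing positions: ^ . ^ ^ . . . . = 3 differences

3


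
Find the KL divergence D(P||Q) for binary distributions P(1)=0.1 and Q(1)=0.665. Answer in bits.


KL = p*log2(p/q) + (1-p)*log2((1-p)/(1-q)) = 0.1*log2(0.1/0.665) + 0.9*log2(0.9/0.335) = 1.0099

1.0099 bits


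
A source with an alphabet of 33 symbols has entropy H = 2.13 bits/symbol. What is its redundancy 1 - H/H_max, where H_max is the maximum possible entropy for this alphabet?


H_max = log2(K) = log2(33) = 5.0444 bits/symbol. Redundancy = 1 - H/H_max = 1 - 2.13/5.0444 = 1 - 0.4223 = 0.5777

0.5777


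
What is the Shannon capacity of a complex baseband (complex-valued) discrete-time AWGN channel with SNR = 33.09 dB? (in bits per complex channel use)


SNR_linear = 10^(33.09/10) = 2037.0421; C = log2(1 + SNR_linear) = log2(1 + 2037.0421) = 10.993

10.993 bits/channel use


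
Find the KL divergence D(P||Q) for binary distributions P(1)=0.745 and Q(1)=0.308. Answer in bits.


KL = p*log2(p/q) + (1-p)*log2((1-p)/(1-q)) = 0.745*log2(0.745/0.308) + 0.255*log2(0.255/0.692) = 0.5821

0.5821 bits


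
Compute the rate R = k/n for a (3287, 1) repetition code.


Rate = k/n = 1/3287

1/3287


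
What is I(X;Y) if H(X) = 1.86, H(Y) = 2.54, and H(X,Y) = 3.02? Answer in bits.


I(X;Y) = H(X) + H(Y) - H(X,Y) = 1.86 + 2.54 - 3.02 = 1.38

1.38 bits


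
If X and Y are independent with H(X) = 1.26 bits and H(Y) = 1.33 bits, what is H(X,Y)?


For independent variables, H(X,Y) = H(X) + H(Y) = 1.26 + 1.33 = 2.59

2.59 bits


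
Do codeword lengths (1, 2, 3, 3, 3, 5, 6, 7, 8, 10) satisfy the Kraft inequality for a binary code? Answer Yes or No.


Kraft sum = sum(2^(-l_i)) = 1.1846, need <= 1. Result: violated (a binary prefix-free code with these lengths cannot exist)

No


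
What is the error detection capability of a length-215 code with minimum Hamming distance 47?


Detection capability = d_min - 1 = 47 - 1 = 46

46 errors


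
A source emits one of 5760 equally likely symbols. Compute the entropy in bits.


H = log2(n) = log2(5760) = 12.4919

12.4919 bits


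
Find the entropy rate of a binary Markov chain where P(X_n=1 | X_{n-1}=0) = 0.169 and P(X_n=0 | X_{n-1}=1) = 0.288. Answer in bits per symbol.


Stationary distribution: pi_0 = p10/(p01+p10) = 0.6302, pi_1 = 0.3698. Entropy rate H' = pi_0*H(p01) + pi_1*H(p10) = 0.6302*0.6554 + 0.3698*0.8661 = 0.7333

0.7333 bits/symbol


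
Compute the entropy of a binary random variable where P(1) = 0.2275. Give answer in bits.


H = -p*log2(p) - (1-p)*log2(1-p). -0.2275*log2(0.2275) = 0.485954; -0.7725*log2(0.7725) = 0.287674. H = 0.485954 + 0.287674 = 0.7736

0.7736 bits


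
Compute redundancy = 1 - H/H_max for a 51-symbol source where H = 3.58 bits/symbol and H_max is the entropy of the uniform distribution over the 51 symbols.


H_max = log2(K) = log2(51) = 5.6724 bits/symbol. Redundancy = 1 - H/H_max = 1 - 3.58/5.6724 = 1 - 0.6311 = 0.3689

0.3689


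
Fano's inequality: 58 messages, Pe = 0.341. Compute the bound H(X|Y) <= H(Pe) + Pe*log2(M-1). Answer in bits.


H(Pe) = -Pe*log2(Pe) - (1-Pe)*log2(1-Pe) = -0.341*log2(0.341) - 0.659*log2(0.659) = 0.529285 + 0.396487 = 0.9258. Pe*log2(M-1) = 0.341*log2(57) = 1.989015. Bound = H(Pe) + Pe*log2(M-1) = 0.529285 + 0.396487 + 1.989015 = 2.9148

2.9148 bits


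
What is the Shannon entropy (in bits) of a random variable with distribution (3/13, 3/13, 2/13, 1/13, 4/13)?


H = -sum(p_i * log2(p_i)). Terms: -(3/13)*log2(3/13) = 0.488187; -(3/13)*log2(3/13) = 0.488187; -(2/13)*log2(2/13) = 0.415452; -(1/13)*log2(1/13) = 0.284649; -(4/13)*log2(4/13) = 0.523212. H = 0.488187 + 0.488187 + 0.415452 + 0.284649 + 0.523212 = 2.1997

2.1997 bits


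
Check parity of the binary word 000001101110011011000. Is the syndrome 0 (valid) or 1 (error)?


Syndrome = XOR of all bits = 0 XOR 0 XOR 0 XOR 0 XOR 0 XOR 1 XOR 1 XOR 0 XOR 1 XOR 1 XOR 1 XOR 0 XOR 0 XOR 1 XOR 1 XOR 0 XOR 1 XOR 1 XOR 0 XOR 0 XOR 0 = 1

1


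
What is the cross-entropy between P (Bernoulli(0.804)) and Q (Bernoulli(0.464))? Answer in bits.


H(P,Q) = -p*log2(q) - (1-p)*log2(1-q). -0.804*log2(0.464) = 0.890674; -0.196*log2(0.536) = 0.176340. H(P,Q) = 0.890674 + 0.176340 = 1.067

1.067 bits


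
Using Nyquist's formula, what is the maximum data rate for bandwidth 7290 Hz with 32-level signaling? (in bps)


Rate = 2 * B * log2(M) = 2 * 7290 * 5.0 = 72900.0

72900.0 bps


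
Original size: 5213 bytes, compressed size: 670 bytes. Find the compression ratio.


Ratio = original / compressed = 5213 / 670 = 7.7806

7.7806


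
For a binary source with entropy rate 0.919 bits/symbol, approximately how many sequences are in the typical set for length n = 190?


log2|A_typical| = nH = 190 * 0.919 = 174.61, so |A_typical| ~ 2^174.61 = 3.655e+52

3.655e+52


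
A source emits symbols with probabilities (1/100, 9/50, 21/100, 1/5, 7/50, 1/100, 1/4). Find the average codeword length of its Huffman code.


Huffman construction (repeatedly merge the two least-probable nodes; each merge adds 1 bit to every symbol beneath it): 1/100 + 1/100 = 1/50; 1/50 + 7/50 = 4/25; 4/25 + 9/50 = 17/50; 1/5 + 21/100 = 41/100; 1/4 + 17/50 = 59/100; 41/100 + 59/100 = 1. Resulting codeword lengths (in the order the probabilities were given): (5, 3, 2, 2, 4, 5, 2). L_avg = sum(p_i * l_i) = 1/100*5 + 9/50*3 + 21/100*2 + 1/5*2 + 7/50*4 + 1/100*5 + 1/4*2 = 63/25 = 2.52

2.52 bits


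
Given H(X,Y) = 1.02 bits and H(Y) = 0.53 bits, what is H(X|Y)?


H(X|Y) = H(X,Y) - H(Y) = 1.02 - 0.53 = 0.49

0.49 bits


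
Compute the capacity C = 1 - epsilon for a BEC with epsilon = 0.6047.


C = 1 - epsilon = 1 - 0.6047 = 0.3953

0.3953 bits


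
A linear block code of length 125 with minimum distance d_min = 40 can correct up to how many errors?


Correction capability = floor((d-1)/2) = floor((40-1)/2) = 19

19 errors


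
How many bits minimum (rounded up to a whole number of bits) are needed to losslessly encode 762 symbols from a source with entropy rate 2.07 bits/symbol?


Minimum bits >= n * H = 762 * 2.07 = 1577.34, rounded up to a whole number of bits = 1578

1578 bits


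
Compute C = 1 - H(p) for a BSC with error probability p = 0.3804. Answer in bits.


H(p) = -p*log2(p) - (1-p)*log2(1-p) = -0.3804*log2(0.3804) - 0.6196*log2(0.6196) = 0.530434 + 0.427890 = 0.9583. C = 1 - H(p) = 1 - 0.9583 = 0.0417

0.0417 bits


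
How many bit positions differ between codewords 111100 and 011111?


Count differing positions: ^ . . . ^ ^ = 3 differences

3


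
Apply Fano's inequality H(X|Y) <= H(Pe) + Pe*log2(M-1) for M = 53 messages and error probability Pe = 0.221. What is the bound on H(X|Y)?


H(Pe) = -Pe*log2(Pe) - (1-Pe)*log2(1-Pe) = -0.221*log2(0.221) - 0.779*log2(0.779) = 0.481312 + 0.280677 = 0.762. Pe*log2(M-1) = 0.221*log2(52) = 1.259797. Bound = H(Pe) + Pe*log2(M-1) = 0.481312 + 0.280677 + 1.259797 = 2.0218

2.0218 bits


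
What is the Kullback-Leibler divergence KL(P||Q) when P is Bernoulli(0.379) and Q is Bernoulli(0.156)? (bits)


KL = p*log2(p/q) + (1-p)*log2((1-p)/(1-q)) = 0.379*log2(0.379/0.156) + 0.621*log2(0.621/0.844) = 0.2105

0.2105 bits


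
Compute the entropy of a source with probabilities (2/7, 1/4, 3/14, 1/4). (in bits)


H = -sum(p_i * log2(p_i)). Terms: -(2/7)*log2(2/7) = 0.516387; -(1/4)*log2(1/4) = 0.500000; -(3/14)*log2(3/14) = 0.476227; -(1/4)*log2(1/4) = 0.500000. H = 0.516387 + 0.500000 + 0.476227 + 0.500000 = 1.9926

1.9926 bits


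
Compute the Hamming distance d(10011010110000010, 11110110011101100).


Count differing positions: . ^ ^ . ^ ^ . . ^ . ^ ^ . ^ ^ ^ . = 10 differences

10


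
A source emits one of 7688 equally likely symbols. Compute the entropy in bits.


H = log2(n) = log2(7688) = 12.9084

12.9084 bits


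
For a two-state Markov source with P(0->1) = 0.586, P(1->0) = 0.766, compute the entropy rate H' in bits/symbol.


Stationary distribution: pi_0 = p10/(p01+p10) = 0.5666, pi_1 = 0.4334. Entropy rate H' = pi_0*H(p01) + pi_1*H(p10) = 0.5666*0.9786 + 0.4334*0.7849 = 0.8946

0.8946 bits/symbol


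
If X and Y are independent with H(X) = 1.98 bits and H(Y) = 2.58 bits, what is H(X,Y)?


For independent variables, H(X,Y) = H(X) + H(Y) = 1.98 + 2.58 = 4.56

4.56 bits


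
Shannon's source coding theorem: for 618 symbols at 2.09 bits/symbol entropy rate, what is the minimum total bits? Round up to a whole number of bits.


Minimum bits >= n * H = 618 * 2.09 = 1291.62, rounded up to a whole number of bits = 1292

1292 bits


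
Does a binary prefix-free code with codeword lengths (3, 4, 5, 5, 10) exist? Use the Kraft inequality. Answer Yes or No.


Kraft sum = sum(2^(-l_i)) = 0.251, need <= 1. Result: satisfied (a binary prefix-free code with these lengths exists)

Yes


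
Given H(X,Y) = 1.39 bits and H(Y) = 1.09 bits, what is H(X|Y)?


H(X|Y) = H(X,Y) - H(Y) = 1.39 - 1.09 = 0.3

0.3 bits


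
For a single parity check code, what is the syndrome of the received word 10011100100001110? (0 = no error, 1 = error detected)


Syndrome = XOR of all bits = 1 XOR 0 XOR 0 XOR 1 XOR 1 XOR 1 XOR 0 XOR 0 XOR 1 XOR 0 XOR 0 XOR 0 XOR 0 XOR 1 XOR 1 XOR 1 XOR 0 = 0

0


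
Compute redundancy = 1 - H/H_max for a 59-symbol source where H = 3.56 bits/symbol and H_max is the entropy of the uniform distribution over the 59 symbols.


H_max = log2(K) = log2(59) = 5.8826 bits/symbol. Redundancy = 1 - H/H_max = 1 - 3.56/5.8826 = 1 - 0.6052 = 0.3948

0.3948


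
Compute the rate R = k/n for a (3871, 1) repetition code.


Rate = k/n = 1/3871

1/3871


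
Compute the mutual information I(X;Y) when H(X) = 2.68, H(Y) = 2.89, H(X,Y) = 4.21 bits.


I(X;Y) = H(X) + H(Y) - H(X,Y) = 2.68 + 2.89 - 4.21 = 1.36

1.36 bits


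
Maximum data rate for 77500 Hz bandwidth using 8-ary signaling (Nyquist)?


Rate = 2 * B * log2(M) = 2 * 77500 * 3.0 = 465000.0

465000.0 bps


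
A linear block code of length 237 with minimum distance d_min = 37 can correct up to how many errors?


Correction capability = floor((d-1)/2) = floor((37-1)/2) = 18

18 errors


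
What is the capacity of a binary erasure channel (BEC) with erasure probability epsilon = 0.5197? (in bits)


C = 1 - epsilon = 1 - 0.5197 = 0.4803

0.4803 bits


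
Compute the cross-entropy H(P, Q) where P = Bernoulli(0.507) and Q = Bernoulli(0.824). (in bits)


H(P,Q) = -p*log2(q) - (1-p)*log2(1-q). -0.507*log2(0.824) = 0.141597; -0.493*log2(0.176) = 1.235632. H(P,Q) = 0.141597 + 1.235632 = 1.3772

1.3772 bits


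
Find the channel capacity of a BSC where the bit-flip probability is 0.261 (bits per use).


H(p) = -p*log2(p) - (1-p)*log2(1-p) = -0.261*log2(0.261) - 0.739*log2(0.739) = 0.505786 + 0.322465 = 0.8283. C = 1 - H(p) = 1 - 0.8283 = 0.1717

0.1717 bits


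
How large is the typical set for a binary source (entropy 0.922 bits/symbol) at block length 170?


log2|A_typical| = nH = 170 * 0.922 = 156.74, so |A_typical| ~ 2^156.74 = 1.526e+47

1.526e+47


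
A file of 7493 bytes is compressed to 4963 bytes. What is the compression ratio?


Ratio = original / compressed = 7493 / 4963 = 1.5098

1.5098


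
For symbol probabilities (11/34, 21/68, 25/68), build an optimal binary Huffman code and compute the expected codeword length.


Huffman construction (repeatedly merge the two least-probable nodes; each merge adds 1 bit to every symbol beneath it): 21/68 + 11/34 = 43/68; 25/68 + 43/68 = 1. Resulting codeword lengths (in the order the probabilities were given): (2, 2, 1). L_avg = sum(p_i * l_i) = 11/34*2 + 21/68*2 + 25/68*1 = 111/68 = 1.6324

1.6324 bits


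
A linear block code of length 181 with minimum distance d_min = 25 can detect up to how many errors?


Detection capability = d_min - 1 = 25 - 1 = 24

24 errors


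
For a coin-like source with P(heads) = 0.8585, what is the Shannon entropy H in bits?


H = -p*log2(p) - (1-p)*log2(1-p). -0.8585*log2(0.8585) = 0.188964; -0.1415*log2(0.1415) = 0.399189. H = 0.188964 + 0.399189 = 0.5882

0.5882 bits


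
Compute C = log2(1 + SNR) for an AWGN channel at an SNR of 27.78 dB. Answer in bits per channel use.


SNR_linear = 10^(27.78/10) = 599.7911; C = log2(1 + SNR_linear) = log2(1 + 599.7911) = 9.2307

9.2307 bits/channel use


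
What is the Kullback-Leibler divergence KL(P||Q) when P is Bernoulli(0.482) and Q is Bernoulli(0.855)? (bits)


KL = p*log2(p/q) + (1-p)*log2((1-p)/(1-q)) = 0.482*log2(0.482/0.855) + 0.518*log2(0.518/0.145) = 0.553

0.553 bits


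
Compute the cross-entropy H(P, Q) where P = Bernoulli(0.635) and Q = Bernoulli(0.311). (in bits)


H(P,Q) = -p*log2(q) - (1-p)*log2(1-q). -0.635*log2(0.311) = 1.069984; -0.365*log2(0.689) = 0.196160. H(P,Q) = 1.069984 + 0.196160 = 1.2661

1.2661 bits


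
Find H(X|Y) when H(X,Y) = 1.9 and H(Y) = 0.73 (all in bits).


H(X|Y) = H(X,Y) - H(Y) = 1.9 - 0.73 = 1.17

1.17 bits


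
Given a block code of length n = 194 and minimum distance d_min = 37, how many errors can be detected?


Detection capability = d_min - 1 = 37 - 1 = 36

36 errors


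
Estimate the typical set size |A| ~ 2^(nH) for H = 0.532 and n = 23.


log2|A_typical| = nH = 23 * 0.532 = 12.236, so |A_typical| ~ 2^12.236 = 4.824e+03

4.824e+03


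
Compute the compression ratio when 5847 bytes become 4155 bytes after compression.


Ratio = original / compressed = 5847 / 4155 = 1.4072

1.4072


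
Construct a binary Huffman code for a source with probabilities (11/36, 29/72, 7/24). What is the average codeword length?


Huffman construction (repeatedly merge the two least-probable nodes; each merge adds 1 bit to every symbol beneath it): 7/24 + 11/36 = 43/72; 29/72 + 43/72 = 1. Resulting codeword lengths (in the order the probabilities were given): (2, 1, 2). L_avg = sum(p_i * l_i) = 11/36*2 + 29/72*1 + 7/24*2 = 115/72 = 1.5972

1.5972 bits


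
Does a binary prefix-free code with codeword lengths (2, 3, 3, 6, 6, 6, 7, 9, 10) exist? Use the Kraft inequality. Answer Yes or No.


Kraft sum = sum(2^(-l_i)) = 0.5576, need <= 1. Result: satisfied (a binary prefix-free code with these lengths exists)

Yes


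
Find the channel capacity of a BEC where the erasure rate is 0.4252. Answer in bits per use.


C = 1 - epsilon = 1 - 0.4252 = 0.5748

0.5748 bits


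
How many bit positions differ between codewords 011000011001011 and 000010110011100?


Count differing positions: . ^ ^ . ^ . ^ . ^ . ^ . ^ ^ ^ = 9 differences

9


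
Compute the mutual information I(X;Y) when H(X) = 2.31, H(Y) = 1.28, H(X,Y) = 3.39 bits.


I(X;Y) = H(X) + H(Y) - H(X,Y) = 2.31 + 1.28 - 3.39 = 0.2

0.2 bits


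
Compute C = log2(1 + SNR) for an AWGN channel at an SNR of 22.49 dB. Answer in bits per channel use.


SNR_linear = 10^(22.49/10) = 177.4189; C = log2(1 + SNR_linear) = log2(1 + 177.4189) = 7.4791

7.4791 bits/channel use


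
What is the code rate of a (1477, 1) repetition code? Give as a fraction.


Rate = k/n = 1/1477

1/1477


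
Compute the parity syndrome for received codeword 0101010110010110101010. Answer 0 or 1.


Syndrome = XOR of all bits = 0 XOR 1 XOR 0 XOR 1 XOR 0 XOR 1 XOR 0 XOR 1 XOR 1 XOR 0 XOR 0 XOR 1 XOR 0 XOR 1 XOR 1 XOR 0 XOR 1 XOR 0 XOR 1 XOR 0 XOR 1 XOR 0 = 1

1


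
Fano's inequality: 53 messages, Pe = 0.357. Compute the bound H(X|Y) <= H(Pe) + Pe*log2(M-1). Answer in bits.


H(Pe) = -Pe*log2(Pe) - (1-Pe)*log2(1-Pe) = -0.357*log2(0.357) - 0.643*log2(0.643) = 0.530503 + 0.409661 = 0.9402. Pe*log2(M-1) = 0.357*log2(52) = 2.035057. Bound = H(Pe) + Pe*log2(M-1) = 0.530503 + 0.409661 + 2.035057 = 2.9752

2.9752 bits


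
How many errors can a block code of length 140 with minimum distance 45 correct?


Correction capability = floor((d-1)/2) = floor((45-1)/2) = 22

22 errors


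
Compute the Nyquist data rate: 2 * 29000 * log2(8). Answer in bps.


Rate = 2 * B * log2(M) = 2 * 29000 * 3.0 = 174000.0

174000.0 bps


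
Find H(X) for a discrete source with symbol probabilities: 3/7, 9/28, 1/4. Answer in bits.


H = -sum(p_i * log2(p_i)). Terms: -(3/7)*log2(3/7) = 0.523882; -(9/28)*log2(9/28) = 0.526317; -(1/4)*log2(1/4) = 0.500000. H = 0.523882 + 0.526317 + 0.500000 = 1.5502

1.5502 bits


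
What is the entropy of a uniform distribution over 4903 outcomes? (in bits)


H = log2(n) = log2(4903) = 12.2594

12.2594 bits


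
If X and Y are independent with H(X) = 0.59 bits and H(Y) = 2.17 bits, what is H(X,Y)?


For independent variables, H(X,Y) = H(X) + H(Y) = 0.59 + 2.17 = 2.76

2.76 bits


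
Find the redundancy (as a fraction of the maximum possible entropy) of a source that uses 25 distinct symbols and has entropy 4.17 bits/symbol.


H_max = log2(K) = log2(25) = 4.6439 bits/symbol. Redundancy = 1 - H/H_max = 1 - 4.17/4.6439 = 1 - 0.898 = 0.102

0.102


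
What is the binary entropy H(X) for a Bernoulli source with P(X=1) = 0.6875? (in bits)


H = -p*log2(p) - (1-p)*log2(1-p). -0.6875*log2(0.6875) = 0.371641; -0.3125*log2(0.3125) = 0.524397. H = 0.371641 + 0.524397 = 0.896

0.896 bits


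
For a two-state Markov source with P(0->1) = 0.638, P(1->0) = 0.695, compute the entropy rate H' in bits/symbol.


Stationary distribution: pi_0 = p10/(p01+p10) = 0.5214, pi_1 = 0.4786. Entropy rate H' = pi_0*H(p01) + pi_1*H(p10) = 0.5214*0.9443 + 0.4786*0.8873 = 0.917

0.917 bits/symbol


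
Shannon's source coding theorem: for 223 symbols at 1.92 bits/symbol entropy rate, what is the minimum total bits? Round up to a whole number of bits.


Minimum bits >= n * H = 223 * 1.92 = 428.16, rounded up to a whole number of bits = 429

429 bits


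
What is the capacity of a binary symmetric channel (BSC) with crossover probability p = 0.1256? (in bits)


H(p) = -p*log2(p) - (1-p)*log2(1-p) = -0.1256*log2(0.1256) - 0.8744*log2(0.8744) = 0.375932 + 0.169314 = 0.5452. C = 1 - H(p) = 1 - 0.5452 = 0.4548

0.4548 bits


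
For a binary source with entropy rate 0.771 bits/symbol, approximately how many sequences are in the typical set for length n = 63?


log2|A_typical| = nH = 63 * 0.771 = 48.573, so |A_typical| ~ 2^48.573 = 4.187e+14

4.187e+14


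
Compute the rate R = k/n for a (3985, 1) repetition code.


Rate = k/n = 1/3985

1/3985


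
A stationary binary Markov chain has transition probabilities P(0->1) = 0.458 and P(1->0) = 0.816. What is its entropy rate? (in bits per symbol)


Stationary distribution: pi_0 = p10/(p01+p10) = 0.6405, pi_1 = 0.3595. Entropy rate H' = pi_0*H(p01) + pi_1*H(p10) = 0.6405*0.9949 + 0.3595*0.6887 = 0.8848

0.8848 bits/symbol


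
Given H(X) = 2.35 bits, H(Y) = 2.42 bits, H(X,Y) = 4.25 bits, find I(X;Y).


I(X;Y) = H(X) + H(Y) - H(X,Y) = 2.35 + 2.42 - 4.25 = 0.52

0.52 bits


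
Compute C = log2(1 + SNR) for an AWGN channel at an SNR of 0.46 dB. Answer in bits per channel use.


SNR_linear = 10^(0.46/10) = 1.1117; C = log2(1 + SNR_linear) = log2(1 + 1.1117) = 1.0784

1.0784 bits/channel use


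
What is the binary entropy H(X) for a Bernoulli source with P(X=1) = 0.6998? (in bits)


H = -p*log2(p) - (1-p)*log2(1-p). -0.6998*log2(0.6998) = 0.360387; -0.3002*log2(0.3002) = 0.521148. H = 0.360387 + 0.521148 = 0.8815

0.8815 bits


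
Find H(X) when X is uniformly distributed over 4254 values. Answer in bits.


H = log2(n) = log2(4254) = 12.0546

12.0546 bits


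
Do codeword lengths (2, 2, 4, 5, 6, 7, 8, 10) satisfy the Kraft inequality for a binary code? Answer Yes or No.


Kraft sum = sum(2^(-l_i)) = 0.6221, need <= 1. Result: satisfied (a binary prefix-free code with these lengths exists)

Yes


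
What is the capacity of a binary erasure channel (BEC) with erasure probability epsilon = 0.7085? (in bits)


C = 1 - epsilon = 1 - 0.7085 = 0.2915

0.2915 bits


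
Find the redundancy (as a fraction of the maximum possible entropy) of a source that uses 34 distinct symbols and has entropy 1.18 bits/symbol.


H_max = log2(K) = log2(34) = 5.0875 bits/symbol. Redundancy = 1 - H/H_max = 1 - 1.18/5.0875 = 1 - 0.2319 = 0.7681

0.7681


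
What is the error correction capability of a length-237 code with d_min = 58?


Correction capability = floor((d-1)/2) = floor((58-1)/2) = 28

28 errors


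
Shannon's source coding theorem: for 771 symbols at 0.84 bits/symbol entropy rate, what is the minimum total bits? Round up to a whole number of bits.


Minimum bits >= n * H = 771 * 0.84 = 647.64, rounded up to a whole number of bits = 648

648 bits


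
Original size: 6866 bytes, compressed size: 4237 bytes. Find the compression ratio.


Ratio = original / compressed = 6866 / 4237 = 1.6205

1.6205


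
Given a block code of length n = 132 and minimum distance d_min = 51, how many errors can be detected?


Detection capability = d_min - 1 = 51 - 1 = 50

50 errors


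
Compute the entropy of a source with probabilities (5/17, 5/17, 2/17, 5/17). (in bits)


H = -sum(p_i * log2(p_i)). Terms: -(5/17)*log2(5/17) = 0.519275; -(5/17)*log2(5/17) = 0.519275; -(2/17)*log2(2/17) = 0.363231; -(5/17)*log2(5/17) = 0.519275. H = 0.519275 + 0.519275 + 0.363231 + 0.519275 = 1.9211

1.9211 bits


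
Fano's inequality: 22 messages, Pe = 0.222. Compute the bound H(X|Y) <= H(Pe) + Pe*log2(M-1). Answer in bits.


H(Pe) = -Pe*log2(Pe) - (1-Pe)*log2(1-Pe) = -0.222*log2(0.222) - 0.778*log2(0.778) = 0.482044 + 0.281759 = 0.7638. Pe*log2(M-1) = 0.222*log2(21) = 0.975094. Bound = H(Pe) + Pe*log2(M-1) = 0.482044 + 0.281759 + 0.975094 = 1.7389

1.7389 bits


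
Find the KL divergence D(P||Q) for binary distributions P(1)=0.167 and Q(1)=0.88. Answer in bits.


KL = p*log2(p/q) + (1-p)*log2((1-p)/(1-q)) = 0.167*log2(0.167/0.88) + 0.833*log2(0.833/0.12) = 1.9281

1.9281 bits


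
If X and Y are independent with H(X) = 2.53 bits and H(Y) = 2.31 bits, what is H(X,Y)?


For independent variables, H(X,Y) = H(X) + H(Y) = 2.53 + 2.31 = 4.84

4.84 bits


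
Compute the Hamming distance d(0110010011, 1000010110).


Count differing positions: ^ ^ ^ . . . . ^ . ^ = 5 differences

5


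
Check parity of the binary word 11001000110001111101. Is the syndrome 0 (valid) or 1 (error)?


Syndrome = XOR of all bits = 1 XOR 1 XOR 0 XOR 0 XOR 1 XOR 0 XOR 0 XOR 0 XOR 1 XOR 1 XOR 0 XOR 0 XOR 0 XOR 1 XOR 1 XOR 1 XOR 1 XOR 1 XOR 0 XOR 1 = 1

1


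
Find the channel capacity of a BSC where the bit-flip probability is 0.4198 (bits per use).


H(p) = -p*log2(p) - (1-p)*log2(1-p) = -0.4198*log2(0.4198) - 0.5802*log2(0.5802) = 0.525684 + 0.455676 = 0.9814. C = 1 - H(p) = 1 - 0.9814 = 0.0186

0.0186 bits


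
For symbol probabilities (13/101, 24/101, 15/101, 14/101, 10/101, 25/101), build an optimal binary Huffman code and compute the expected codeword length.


Huffman construction (repeatedly merge the two least-probable nodes; each merge adds 1 bit to every symbol beneath it): 10/101 + 13/101 = 23/101; 14/101 + 15/101 = 29/101; 23/101 + 24/101 = 47/101; 25/101 + 29/101 = 54/101; 47/101 + 54/101 = 1. Resulting codeword lengths (in the order the probabilities were given): (3, 2, 3, 3, 3, 2). L_avg = sum(p_i * l_i) = 13/101*3 + 24/101*2 + 15/101*3 + 14/101*3 + 10/101*3 + 25/101*2 = 254/101 = 2.5149

2.5149 bits


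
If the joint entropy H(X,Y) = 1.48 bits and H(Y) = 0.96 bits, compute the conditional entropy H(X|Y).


H(X|Y) = H(X,Y) - H(Y) = 1.48 - 0.96 = 0.52

0.52 bits


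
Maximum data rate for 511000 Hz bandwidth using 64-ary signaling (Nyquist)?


Rate = 2 * B * log2(M) = 2 * 511000 * 6.0 = 6132000.0

6132000.0 bps


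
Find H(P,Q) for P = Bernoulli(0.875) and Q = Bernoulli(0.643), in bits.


H(P,Q) = -p*log2(q) - (1-p)*log2(1-q). -0.875*log2(0.643) = 0.557471; -0.125*log2(0.357) = 0.185751. H(P,Q) = 0.557471 + 0.185751 = 0.7432

0.7432 bits


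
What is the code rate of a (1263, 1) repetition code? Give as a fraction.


Rate = k/n = 1/1263

1/1263


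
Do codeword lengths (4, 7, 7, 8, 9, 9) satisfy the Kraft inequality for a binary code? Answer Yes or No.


Kraft sum = sum(2^(-l_i)) = 0.0859, need <= 1. Result: satisfied (a binary prefix-free code with these lengths exists)

Yes


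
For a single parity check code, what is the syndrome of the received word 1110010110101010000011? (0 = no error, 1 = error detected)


Syndrome = XOR of all bits = 1 XOR 1 XOR 1 XOR 0 XOR 0 XOR 1 XOR 0 XOR 1 XOR 1 XOR 0 XOR 1 XOR 0 XOR 1 XOR 0 XOR 1 XOR 0 XOR 0 XOR 0 XOR 0 XOR 0 XOR 1 XOR 1 = 1

1


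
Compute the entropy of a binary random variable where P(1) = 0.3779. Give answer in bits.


H = -p*log2(p) - (1-p)*log2(1-p). -0.3779*log2(0.3779) = 0.530543; -0.6221*log2(0.6221) = 0.426003. H = 0.530543 + 0.426003 = 0.9565

0.9565 bits


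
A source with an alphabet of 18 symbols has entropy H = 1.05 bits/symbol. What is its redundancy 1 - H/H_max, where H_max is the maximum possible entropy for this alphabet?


H_max = log2(K) = log2(18) = 4.1699 bits/symbol. Redundancy = 1 - H/H_max = 1 - 1.05/4.1699 = 1 - 0.2518 = 0.7482

0.7482


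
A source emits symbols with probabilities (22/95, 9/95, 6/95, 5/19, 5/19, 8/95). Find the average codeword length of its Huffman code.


Huffman construction (repeatedly merge the two least-probable nodes; each merge adds 1 bit to every symbol beneath it): 6/95 + 8/95 = 14/95; 9/95 + 14/95 = 23/95; 22/95 + 23/95 = 9/19; 5/19 + 5/19 = 10/19; 9/19 + 10/19 = 1. Resulting codeword lengths (in the order the probabilities were given): (2, 3, 4, 2, 2, 4). L_avg = sum(p_i * l_i) = 22/95*2 + 9/95*3 + 6/95*4 + 5/19*2 + 5/19*2 + 8/95*4 = 227/95 = 2.3895

2.3895 bits


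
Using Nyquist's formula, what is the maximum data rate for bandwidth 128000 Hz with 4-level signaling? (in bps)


Rate = 2 * B * log2(M) = 2 * 128000 * 2.0 = 512000.0

512000.0 bps


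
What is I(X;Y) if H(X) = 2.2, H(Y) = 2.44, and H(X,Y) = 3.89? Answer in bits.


I(X;Y) = H(X) + H(Y) - H(X,Y) = 2.2 + 2.44 - 3.89 = 0.75

0.75 bits


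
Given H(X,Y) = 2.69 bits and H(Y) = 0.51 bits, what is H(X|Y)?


H(X|Y) = H(X,Y) - H(Y) = 2.69 - 0.51 = 2.18

2.18 bits


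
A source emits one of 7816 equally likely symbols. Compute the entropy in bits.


H = log2(n) = log2(7816) = 12.9322

12.9322 bits


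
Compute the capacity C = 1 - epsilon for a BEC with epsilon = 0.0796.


C = 1 - epsilon = 1 - 0.0796 = 0.9204

0.9204 bits


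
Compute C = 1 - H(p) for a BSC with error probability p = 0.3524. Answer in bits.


H(p) = -p*log2(p) - (1-p)*log2(1-p) = -0.3524*log2(0.3524) - 0.6476*log2(0.6476) = 0.530261 + 0.405932 = 0.9362. C = 1 - H(p) = 1 - 0.9362 = 0.0638

0.0638 bits


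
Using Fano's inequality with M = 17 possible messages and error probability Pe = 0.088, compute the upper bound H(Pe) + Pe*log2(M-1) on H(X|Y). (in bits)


H(Pe) = -Pe*log2(Pe) - (1-Pe)*log2(1-Pe) = -0.088*log2(0.088) - 0.912*log2(0.912) = 0.308559 + 0.121200 = 0.4298. Pe*log2(M-1) = 0.088*log2(16) = 0.352000. Bound = H(Pe) + Pe*log2(M-1) = 0.308559 + 0.121200 + 0.352000 = 0.7818

0.7818 bits


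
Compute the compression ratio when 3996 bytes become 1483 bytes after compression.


Ratio = original / compressed = 3996 / 1483 = 2.6945

2.6945


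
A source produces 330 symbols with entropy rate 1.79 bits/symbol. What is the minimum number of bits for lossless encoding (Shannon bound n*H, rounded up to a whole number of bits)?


Minimum bits >= n * H = 330 * 1.79 = 590.7, rounded up to a whole number of bits = 591

591 bits


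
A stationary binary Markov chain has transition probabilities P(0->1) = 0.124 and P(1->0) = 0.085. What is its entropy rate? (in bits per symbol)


Stationary distribution: pi_0 = p10/(p01+p10) = 0.4067, pi_1 = 0.5933. Entropy rate H' = pi_0*H(p01) + pi_1*H(p10) = 0.4067*0.5408 + 0.5933*0.4196 = 0.4688

0.4688 bits/symbol


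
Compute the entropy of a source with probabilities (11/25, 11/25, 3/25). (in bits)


H = -sum(p_i * log2(p_i)). Terms: -(11/25)*log2(11/25) = 0.521147; -(11/25)*log2(11/25) = 0.521147; -(3/25)*log2(3/25) = 0.367067. H = 0.521147 + 0.521147 + 0.367067 = 1.4094

1.4094 bits


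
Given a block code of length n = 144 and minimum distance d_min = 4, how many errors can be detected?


Detection capability = d_min - 1 = 4 - 1 = 3

3 errors


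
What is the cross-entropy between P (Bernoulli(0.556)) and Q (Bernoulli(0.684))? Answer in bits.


H(P,Q) = -p*log2(q) - (1-p)*log2(1-q). -0.556*log2(0.684) = 0.304650; -0.444*log2(0.316) = 0.737930. H(P,Q) = 0.304650 + 0.737930 = 1.0426

1.0426 bits


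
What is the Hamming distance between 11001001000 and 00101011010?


Count differing positions: ^ ^ ^ . . . ^ . . ^ . = 5 differences

5


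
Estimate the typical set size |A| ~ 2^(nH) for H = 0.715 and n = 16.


log2|A_typical| = nH = 16 * 0.715 = 11.44, so |A_typical| ~ 2^11.44 = 2.778e+03

2.778e+03


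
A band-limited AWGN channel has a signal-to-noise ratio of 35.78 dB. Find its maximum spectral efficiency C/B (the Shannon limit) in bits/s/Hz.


SNR_linear = 10^(35.78/10) = 3784.4258; C/B = log2(1 + SNR_linear) = log2(1 + 3784.4258) = 11.8862

11.8862 bits/s/Hz


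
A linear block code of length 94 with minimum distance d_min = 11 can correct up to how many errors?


Correction capability = floor((d-1)/2) = floor((11-1)/2) = 5

5 errors


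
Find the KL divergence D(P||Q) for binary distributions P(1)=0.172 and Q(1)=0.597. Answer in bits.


KL = p*log2(p/q) + (1-p)*log2((1-p)/(1-q)) = 0.172*log2(0.172/0.597) + 0.828*log2(0.828/0.403) = 0.5514

0.5514 bits


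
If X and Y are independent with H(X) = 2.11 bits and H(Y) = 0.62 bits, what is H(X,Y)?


For independent variables, H(X,Y) = H(X) + H(Y) = 2.11 + 0.62 = 2.73

2.73 bits


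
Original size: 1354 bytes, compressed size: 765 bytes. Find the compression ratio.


Ratio = original / compressed = 1354 / 765 = 1.7699

1.7699


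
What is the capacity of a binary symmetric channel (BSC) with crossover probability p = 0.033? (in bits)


H(p) = -p*log2(p) - (1-p)*log2(1-p) = -0.033*log2(0.033) - 0.967*log2(0.967) = 0.162406 + 0.046815 = 0.2092. C = 1 - H(p) = 1 - 0.2092 = 0.7908

0.7908 bits


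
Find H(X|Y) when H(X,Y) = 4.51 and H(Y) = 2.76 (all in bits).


H(X|Y) = H(X,Y) - H(Y) = 4.51 - 2.76 = 1.75

1.75 bits


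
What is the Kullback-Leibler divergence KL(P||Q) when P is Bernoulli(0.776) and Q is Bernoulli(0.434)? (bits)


KL = p*log2(p/q) + (1-p)*log2((1-p)/(1-q)) = 0.776*log2(0.776/0.434) + 0.224*log2(0.224/0.566) = 0.351

0.351 bits


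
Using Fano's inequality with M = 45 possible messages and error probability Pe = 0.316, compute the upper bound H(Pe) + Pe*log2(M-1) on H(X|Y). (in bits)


H(Pe) = -Pe*log2(Pe) - (1-Pe)*log2(1-Pe) = -0.316*log2(0.316) - 0.684*log2(0.684) = 0.525193 + 0.374785 = 0.9. Pe*log2(M-1) = 0.316*log2(44) = 1.725180. Bound = H(Pe) + Pe*log2(M-1) = 0.525193 + 0.374785 + 1.725180 = 2.6252

2.6252 bits


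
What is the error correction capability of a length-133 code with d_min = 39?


Correction capability = floor((d-1)/2) = floor((39-1)/2) = 19

19 errors


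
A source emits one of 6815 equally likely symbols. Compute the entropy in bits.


H = log2(n) = log2(6815) = 12.7345

12.7345 bits


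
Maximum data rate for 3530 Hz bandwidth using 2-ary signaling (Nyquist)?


Rate = 2 * B * log2(M) = 2 * 3530 * 1.0 = 7060.0

7060.0 bps


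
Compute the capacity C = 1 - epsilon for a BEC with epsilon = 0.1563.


C = 1 - epsilon = 1 - 0.1563 = 0.8437

0.8437 bits


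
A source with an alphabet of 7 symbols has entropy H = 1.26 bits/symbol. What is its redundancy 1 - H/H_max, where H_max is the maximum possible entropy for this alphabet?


H_max = log2(K) = log2(7) = 2.8074 bits/symbol. Redundancy = 1 - H/H_max = 1 - 1.26/2.8074 = 1 - 0.4488 = 0.5512

0.5512


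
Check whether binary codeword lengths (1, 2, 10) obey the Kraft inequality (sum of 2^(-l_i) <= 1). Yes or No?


Kraft sum = sum(2^(-l_i)) = 0.751, need <= 1. Result: satisfied (a binary prefix-free code with these lengths exists)

Yes


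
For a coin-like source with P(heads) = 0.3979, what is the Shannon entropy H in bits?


H = -p*log2(p) - (1-p)*log2(1-p). -0.3979*log2(0.3979) = 0.529017; -0.6021*log2(0.6021) = 0.440692. H = 0.529017 + 0.440692 = 0.9697

0.9697 bits


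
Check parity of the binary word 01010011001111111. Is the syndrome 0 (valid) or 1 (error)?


Syndrome = XOR of all bits = 0 XOR 1 XOR 0 XOR 1 XOR 0 XOR 0 XOR 1 XOR 1 XOR 0 XOR 0 XOR 1 XOR 1 XOR 1 XOR 1 XOR 1 XOR 1 XOR 1 = 1

1


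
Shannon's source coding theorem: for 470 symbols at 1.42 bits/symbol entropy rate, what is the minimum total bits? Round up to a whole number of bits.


Minimum bits >= n * H = 470 * 1.42 = 667.4, rounded up to a whole number of bits = 668

668 bits


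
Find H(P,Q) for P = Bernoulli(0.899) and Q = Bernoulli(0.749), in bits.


H(P,Q) = -p*log2(q) - (1-p)*log2(1-q). -0.899*log2(0.749) = 0.374849; -0.101*log2(0.251) = 0.201418. H(P,Q) = 0.374849 + 0.201418 = 0.5763

0.5763 bits


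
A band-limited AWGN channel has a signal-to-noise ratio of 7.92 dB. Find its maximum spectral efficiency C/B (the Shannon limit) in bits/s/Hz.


SNR_linear = 10^(7.92/10) = 6.1944; C/B = log2(1 + SNR_linear) = log2(1 + 6.1944) = 2.8469

2.8469 bits/s/Hz


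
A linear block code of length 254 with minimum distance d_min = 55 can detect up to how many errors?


Detection capability = d_min - 1 = 55 - 1 = 54

54 errors


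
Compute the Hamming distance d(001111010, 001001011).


Count differing positions: . . . ^ ^ . . . ^ = 3 differences

3


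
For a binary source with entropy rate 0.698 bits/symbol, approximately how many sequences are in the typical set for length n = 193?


log2|A_typical| = nH = 193 * 0.698 = 134.714, so |A_typical| ~ 2^134.714 = 3.572e+40

3.572e+40


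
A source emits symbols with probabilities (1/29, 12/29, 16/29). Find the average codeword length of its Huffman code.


Huffman construction (repeatedly merge the two least-probable nodes; each merge adds 1 bit to every symbol beneath it): 1/29 + 12/29 = 13/29; 13/29 + 16/29 = 1. Resulting codeword lengths (in the order the probabilities were given): (2, 2, 1). L_avg = sum(p_i * l_i) = 1/29*2 + 12/29*2 + 16/29*1 = 42/29 = 1.4483

1.4483 bits


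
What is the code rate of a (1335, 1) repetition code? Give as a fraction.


Rate = k/n = 1/1335

1/1335


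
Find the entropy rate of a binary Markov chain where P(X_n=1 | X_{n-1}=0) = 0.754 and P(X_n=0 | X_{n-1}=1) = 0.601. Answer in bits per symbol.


Stationary distribution: pi_0 = p10/(p01+p10) = 0.4435, pi_1 = 0.5565. Entropy rate H' = pi_0*H(p01) + pi_1*H(p10) = 0.4435*0.8049 + 0.5565*0.9704 = 0.897

0.897 bits/symbol


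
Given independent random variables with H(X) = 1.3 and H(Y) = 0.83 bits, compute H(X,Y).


For independent variables, H(X,Y) = H(X) + H(Y) = 1.3 + 0.83 = 2.13

2.13 bits


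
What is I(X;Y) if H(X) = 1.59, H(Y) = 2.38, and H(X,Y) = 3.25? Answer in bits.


I(X;Y) = H(X) + H(Y) - H(X,Y) = 1.59 + 2.38 - 3.25 = 0.72

0.72 bits


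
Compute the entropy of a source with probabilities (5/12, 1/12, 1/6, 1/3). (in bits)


H = -sum(p_i * log2(p_i)). Terms: -(5/12)*log2(5/12) = 0.526264; -(1/12)*log2(1/12) = 0.298747; -(1/6)*log2(1/6) = 0.430827; -(1/3)*log2(1/3) = 0.528321. H = 0.526264 + 0.298747 + 0.430827 + 0.528321 = 1.7842

1.7842 bits


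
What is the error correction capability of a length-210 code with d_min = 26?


Correction capability = floor((d-1)/2) = floor((26-1)/2) = 12

12 errors
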